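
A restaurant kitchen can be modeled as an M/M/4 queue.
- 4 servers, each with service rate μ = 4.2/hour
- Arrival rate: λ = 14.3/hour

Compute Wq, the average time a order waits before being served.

Traffic intensity: ρ = λ/(cμ) = 14.3/(4×4.2) = 0.8512
Since ρ = 0.8512 < 1, system is stable.
Offered load a = λ/μ = cρ = 14.3/4.2 = 3.4048
P₀ = [ Σₙ₌₀^3 aⁿ/n! + a^4/(4!(1-ρ)) ]⁻¹
Σ = a^0/0! + a^1/1! + a^2/2! + a^3/3! = 1.0000 + 3.4048 + 5.7962 + 6.5782 = 16.7792
a^4/(4!(1-ρ)) = 134.3838/(24 × 0.1488095) = 37.6275
P₀ = 1/(16.7792 + 37.6275) = 0.01838
Lq = P₀·a^4·ρ / (4!(1-ρ)²) = 0.0183801 × 134.3838 × 0.851190 / (24 × 0.0221443) = 3.9559
Wq = Lq/λ = 3.9559/14.3 = 0.2766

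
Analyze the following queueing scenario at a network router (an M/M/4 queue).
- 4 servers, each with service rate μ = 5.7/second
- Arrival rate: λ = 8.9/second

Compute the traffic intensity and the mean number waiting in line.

Traffic intensity: ρ = λ/(cμ) = 8.9/(4×5.7) = 0.3904
Since ρ = 0.3904 < 1, system is stable.
Offered load a = λ/μ = cρ = 8.9/5.7 = 1.5614
P₀ = [ Σₙ₌₀^3 aⁿ/n! + a^4/(4!(1-ρ)) ]⁻¹
Σ = a^0/0! + a^1/1! + a^2/2! + a^3/3! = 1.0000 + 1.5614 + 1.2190 + 0.6344 = 4.4148
a^4/(4!(1-ρ)) = 5.9438/(24 × 0.60965) = 0.4062
P₀ = 1/(4.4148 + 0.4062) = 0.2074
Lq = P₀·a^4·ρ / (4!(1-ρ)²) = 0.2074 × 5.9438 × 0.3904 / (24 × 0.3717) = 0.05395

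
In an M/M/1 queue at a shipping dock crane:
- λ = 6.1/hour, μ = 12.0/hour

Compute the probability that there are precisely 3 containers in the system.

ρ = λ/μ = 6.1/12.0 = 0.50833
P(n) = (1-ρ)ρⁿ
P(3) = (1-0.50833) × 0.50833^3
P(3) = 0.49167 × 0.13135
P(3) = 0.06458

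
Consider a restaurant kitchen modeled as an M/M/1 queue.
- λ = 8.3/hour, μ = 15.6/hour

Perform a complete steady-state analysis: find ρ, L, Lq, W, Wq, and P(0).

Step 1: ρ = λ/μ = 8.3/15.6 = 0.5321
Step 2: L = λ/(μ-λ) = 8.3/7.30 = 1.1370
Step 3: Lq = λ²/(μ(μ-λ)) = 68.89/(15.6×7.30) = 0.6049
Step 4: W = 1/(μ-λ) = 1/7.30 = 0.13699
Step 5: Wq = λ/(μ(μ-λ)) = 8.3/(15.6×7.30) = 0.07288
Step 6: P(0) = 1-ρ = 0.4679
Verify: L = λW = 8.3×0.13699 = 1.1370 ✔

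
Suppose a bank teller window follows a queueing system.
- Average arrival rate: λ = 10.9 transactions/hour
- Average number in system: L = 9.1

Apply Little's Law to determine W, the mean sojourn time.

Little's Law: L = λW, so W = L/λ
W = 9.1/10.9 = 0.8349 hours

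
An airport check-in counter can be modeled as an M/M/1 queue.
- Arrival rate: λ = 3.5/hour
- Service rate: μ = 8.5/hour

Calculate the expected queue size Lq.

ρ = λ/μ = 3.5/8.5 = 0.4118
For M/M/1: Lq = λ²/(μ(μ-λ))
Lq = 12.25/(8.5 × 5.00)
Lq = 0.2882 passengers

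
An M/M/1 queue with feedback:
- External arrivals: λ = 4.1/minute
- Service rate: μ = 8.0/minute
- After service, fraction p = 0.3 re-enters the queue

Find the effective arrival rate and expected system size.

Effective arrival rate: λ_eff = λ/(1-p) = 4.1/(1-0.3) = 4.1/0.70 = 5.8571
ρ = λ_eff/μ = 5.8571/8.0 = 0.73214
L = ρ/(1-ρ) = 0.73214/(1-0.73214) = 2.7333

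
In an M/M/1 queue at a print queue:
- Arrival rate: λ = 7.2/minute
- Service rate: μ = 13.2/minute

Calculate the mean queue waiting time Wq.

First, compute utilization: ρ = λ/μ = 7.2/13.2 = 0.5455
For M/M/1: Wq = λ/(μ(μ-λ))
Wq = 7.2/(13.2 × (13.2-7.2))
Wq = 7.2/(13.2 × 6.00)
Wq = 0.09091 minutes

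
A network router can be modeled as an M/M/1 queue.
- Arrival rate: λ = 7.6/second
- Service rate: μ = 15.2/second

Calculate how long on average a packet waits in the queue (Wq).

First, compute utilization: ρ = λ/μ = 7.6/15.2 = 0.5000
For M/M/1: Wq = λ/(μ(μ-λ))
Wq = 7.6/(15.2 × (15.2-7.6))
Wq = 7.6/(15.2 × 7.60)
Wq = 0.06579 seconds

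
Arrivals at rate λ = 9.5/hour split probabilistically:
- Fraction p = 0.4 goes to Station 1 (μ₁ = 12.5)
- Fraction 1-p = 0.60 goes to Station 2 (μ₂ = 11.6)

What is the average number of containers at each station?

Effective rates: λ₁ = 9.5×0.4 = 3.8, λ₂ = 9.5×0.60 = 5.7
Station 1: ρ₁ = 3.8/12.5 = 0.3040, L₁ = ρ₁/(1-ρ₁) = 0.3040/(1-0.3040) = 0.4368
Station 2: ρ₂ = 5.7/11.6 = 0.49138, L₂ = ρ₂/(1-ρ₂) = 0.49138/(1-0.49138) = 0.9661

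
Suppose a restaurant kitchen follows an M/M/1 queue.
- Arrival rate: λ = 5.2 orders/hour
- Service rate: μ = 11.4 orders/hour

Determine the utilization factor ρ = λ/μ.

Server utilization: ρ = λ/μ
ρ = 5.2/11.4 = 0.4561
The server is busy 45.61% of the time.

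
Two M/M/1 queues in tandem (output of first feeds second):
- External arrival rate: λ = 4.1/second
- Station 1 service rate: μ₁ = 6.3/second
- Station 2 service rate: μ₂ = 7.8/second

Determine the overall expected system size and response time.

By Jackson's theorem, each station behaves as independent M/M/1.
Station 1: ρ₁ = 4.1/6.3 = 0.6508, L₁ = ρ₁/(1-ρ₁) = λ/(μ₁-λ) = 4.1/2.20 = 1.8636
Station 2: ρ₂ = 4.1/7.8 = 0.5256, L₂ = ρ₂/(1-ρ₂) = λ/(μ₂-λ) = 4.1/3.70 = 1.1081
Total: L = L₁ + L₂ = 1.8636 + 1.1081 = 2.9717
W = L/λ = 2.9717/4.1 = 0.7248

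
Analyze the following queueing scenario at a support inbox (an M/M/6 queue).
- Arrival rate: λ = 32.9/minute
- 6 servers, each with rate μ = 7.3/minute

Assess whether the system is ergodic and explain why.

Stability requires ρ = λ/(cμ) < 1
ρ = 32.9/(6 × 7.3) = 32.9/43.80 = 0.7511
Since 0.7511 < 1, the system is STABLE.
The servers are busy 75.11% of the time.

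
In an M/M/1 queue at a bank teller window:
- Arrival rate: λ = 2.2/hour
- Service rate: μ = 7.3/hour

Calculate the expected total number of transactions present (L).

ρ = λ/μ = 2.2/7.3 = 0.3014
For M/M/1: L = λ/(μ-λ)
L = 2.2/(7.3-2.2) = 2.2/5.10
L = 0.4314 transactions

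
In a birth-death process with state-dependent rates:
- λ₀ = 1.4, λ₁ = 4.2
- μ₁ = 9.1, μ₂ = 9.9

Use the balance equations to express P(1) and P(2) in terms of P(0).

Balance equations:
State 0: λ₀P₀ = μ₁P₁ → P₁ = (λ₀/μ₁)P₀ = (1.4/9.1)P₀ = 0.1538P₀
State 1: P₂ = (λ₀λ₁)/(μ₁μ₂)P₀ = (1.4×4.2)/(9.1×9.9)P₀ = 0.06527P₀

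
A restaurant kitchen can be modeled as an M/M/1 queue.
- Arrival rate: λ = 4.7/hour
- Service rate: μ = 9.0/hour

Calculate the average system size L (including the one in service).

ρ = λ/μ = 4.7/9.0 = 0.5222
For M/M/1: L = λ/(μ-λ)
L = 4.7/(9.0-4.7) = 4.7/4.30
L = 1.0930 orders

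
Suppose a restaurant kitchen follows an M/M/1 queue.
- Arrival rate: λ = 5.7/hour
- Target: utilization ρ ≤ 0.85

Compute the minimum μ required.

ρ = λ/μ, so μ = λ/ρ
μ ≥ 5.7/0.85 = 6.7059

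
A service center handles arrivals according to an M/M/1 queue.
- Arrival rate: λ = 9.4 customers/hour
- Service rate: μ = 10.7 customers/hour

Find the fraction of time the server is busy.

Server utilization: ρ = λ/μ
ρ = 9.4/10.7 = 0.8785
The server is busy 87.85% of the time.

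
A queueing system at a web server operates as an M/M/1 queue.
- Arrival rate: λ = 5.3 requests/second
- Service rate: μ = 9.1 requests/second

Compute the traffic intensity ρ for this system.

Server utilization: ρ = λ/μ
ρ = 5.3/9.1 = 0.5824
The server is busy 58.24% of the time.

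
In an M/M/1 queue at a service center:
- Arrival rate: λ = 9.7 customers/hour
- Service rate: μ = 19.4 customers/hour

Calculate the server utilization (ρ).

Server utilization: ρ = λ/μ
ρ = 9.7/19.4 = 0.5000
The server is busy 50.00% of the time.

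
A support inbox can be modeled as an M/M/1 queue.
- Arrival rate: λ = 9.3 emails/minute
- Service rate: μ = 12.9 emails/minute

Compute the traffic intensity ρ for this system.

Server utilization: ρ = λ/μ
ρ = 9.3/12.9 = 0.7209
The server is busy 72.09% of the time.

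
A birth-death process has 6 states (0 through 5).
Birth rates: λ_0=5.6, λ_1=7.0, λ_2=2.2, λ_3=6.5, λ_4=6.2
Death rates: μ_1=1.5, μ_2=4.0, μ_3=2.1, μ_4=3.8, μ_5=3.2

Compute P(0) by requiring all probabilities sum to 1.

Ratios P(n)/P(0) = (λ₀···λₙ₋₁)/(μ₁···μₙ):
P(1)/P(0) = (5.6)/(1.5) = 3.73333
P(2)/P(0) = (5.6×7.0)/(1.5×4.0) = 6.53333
P(3)/P(0) = (5.6×7.0×2.2)/(1.5×4.0×2.1) = 6.84444
P(4)/P(0) = (5.6×7.0×2.2×6.5)/(1.5×4.0×2.1×3.8) = 11.7076
P(5)/P(0) = (5.6×7.0×2.2×6.5×6.2)/(1.5×4.0×2.1×3.8×3.2) = 22.6835

Normalization: ∑ P(n) = 1
P(0) × (1.00000 + 3.73333 + 6.53333 + 6.84444 + 11.7076 + 22.6835) = 1
P(0) × 52.5022 = 1
P(0) = 1/52.5022 = 0.01905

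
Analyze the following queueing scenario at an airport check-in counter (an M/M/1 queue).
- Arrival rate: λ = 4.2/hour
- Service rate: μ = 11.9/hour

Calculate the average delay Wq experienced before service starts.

First, compute utilization: ρ = λ/μ = 4.2/11.9 = 0.3529
For M/M/1: Wq = λ/(μ(μ-λ))
Wq = 4.2/(11.9 × (11.9-4.2))
Wq = 4.2/(11.9 × 7.70)
Wq = 0.04584 hours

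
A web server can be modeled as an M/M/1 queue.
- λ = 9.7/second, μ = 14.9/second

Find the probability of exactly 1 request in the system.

ρ = λ/μ = 9.7/14.9 = 0.6510
P(n) = (1-ρ)ρⁿ
P(1) = (1-0.6510) × 0.6510^1
P(1) = 0.3490 × 0.6510
P(1) = 0.2272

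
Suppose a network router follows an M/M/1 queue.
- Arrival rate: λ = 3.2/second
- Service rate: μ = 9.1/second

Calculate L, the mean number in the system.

ρ = λ/μ = 3.2/9.1 = 0.3516
For M/M/1: L = λ/(μ-λ)
L = 3.2/(9.1-3.2) = 3.2/5.90
L = 0.5424 packets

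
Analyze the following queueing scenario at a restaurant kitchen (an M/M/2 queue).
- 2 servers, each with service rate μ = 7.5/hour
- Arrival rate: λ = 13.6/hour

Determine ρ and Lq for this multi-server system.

Traffic intensity: ρ = λ/(cμ) = 13.6/(2×7.5) = 0.9067
Since ρ = 0.9067 < 1, system is stable.
Offered load a = λ/μ = cρ = 13.6/7.5 = 1.8133
P₀ = [ Σₙ₌₀^1 aⁿ/n! + a^2/(2!(1-ρ)) ]⁻¹
Σ = a^0/0! + a^1/1! = 1.0000 + 1.8133 = 2.8133
a^2/(2!(1-ρ)) = 3.288178/(2 × 0.09333333) = 17.6152
P₀ = 1/(2.8133 + 17.6152) = 0.04895
Lq = P₀·a^2·ρ / (2!(1-ρ)²) = 0.0489510 × 3.28818 × 0.906667 / (2 × 0.00871111) = 8.3765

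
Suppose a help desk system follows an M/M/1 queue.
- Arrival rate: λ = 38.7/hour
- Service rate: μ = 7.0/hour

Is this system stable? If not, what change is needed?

Stability requires ρ = λ/(cμ) < 1
ρ = 38.7/(1 × 7.0) = 38.7/7.00 = 5.5286
Since 5.5286 ≥ 1, the system is UNSTABLE.
Queue grows without bound. Need μ > λ = 38.7.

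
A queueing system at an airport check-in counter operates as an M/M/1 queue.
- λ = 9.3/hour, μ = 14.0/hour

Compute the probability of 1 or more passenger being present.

ρ = λ/μ = 9.3/14.0 = 0.6643
P(N ≥ n) = ρⁿ
P(N ≥ 1) = 0.6643^1
P(N ≥ 1) = 0.6643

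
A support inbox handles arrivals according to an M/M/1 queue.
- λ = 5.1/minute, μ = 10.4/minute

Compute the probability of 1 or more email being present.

ρ = λ/μ = 5.1/10.4 = 0.4904
P(N ≥ n) = ρⁿ
P(N ≥ 1) = 0.4904^1
P(N ≥ 1) = 0.4904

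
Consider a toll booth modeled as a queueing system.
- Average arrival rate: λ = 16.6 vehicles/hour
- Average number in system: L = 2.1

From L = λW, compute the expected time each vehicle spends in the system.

Little's Law: L = λW, so W = L/λ
W = 2.1/16.6 = 0.1265 hours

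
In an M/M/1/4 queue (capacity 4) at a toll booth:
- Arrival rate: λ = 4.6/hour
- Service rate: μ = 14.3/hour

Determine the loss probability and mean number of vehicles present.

ρ = λ/μ = 4.6/14.3 = 0.32168
P₀ = (1-ρ)/(1-ρ^(K+1)) = (1-0.32168)/(1-0.32168^5) = 0.67832/0.99656 = 0.6807
P_K = P₀×ρ^K = 0.680665 × 0.32168^4 = 0.680665 × 0.0107077 = 0.007288
Blocking probability P_4 = 0.007288 (0.73%)
L = ρ[1 - (K+1)ρ^K + Kρ^(K+1)] / [(1-ρ)(1-ρ^(K+1))]
L = 0.32168 × (1 - 5×0.01071 + 4×0.003444) / ((1 - 0.32168) × (1 - 0.003444)) = 0.4569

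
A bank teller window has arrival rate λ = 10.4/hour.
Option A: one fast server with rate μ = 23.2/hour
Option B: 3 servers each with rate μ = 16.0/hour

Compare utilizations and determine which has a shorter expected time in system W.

Option A: single server μ = 23.2 (M/M/1)
  ρ_A = 10.4/23.2 = 0.4483
  W_A = 1/(μ-λ) = 1/(23.2-10.4) = 1/12.80 = 0.07812

Option B: 3 servers μ = 16.0 (M/M/3)
  ρ_B = λ/(cμ) = 10.4/(3×16.0) = 0.2167
  Offered load a = λ/μ = cρ = 10.4/16.0 = 0.6500
  P₀ = [ Σₙ₌₀^2 aⁿ/n! + a^3/(3!(1-ρ)) ]⁻¹
  Σ = a^0/0! + a^1/1! + a^2/2! = 1.0000 + 0.6500 + 0.2113 = 1.8613
  a^3/(3!(1-ρ)) = 0.2746/(6 × 0.7833) = 0.05843
  P₀ = 1/(1.8613 + 0.05843) = 0.5209
  Lq = P₀·a^3·ρ / (3!(1-ρ)²) = 0.5209 × 0.2746 × 0.2167 / (6 × 0.6136) = 0.008419
  Wq_B = Lq/λ = 0.008419/10.4 = 0.0008095
  W_B = Wq_B + 1/μ = 0.0008095 + 0.06250 = 0.06331

Since W_B = 0.06331 < W_A = 0.07812, Option B (multiple servers) has the shorter time in system.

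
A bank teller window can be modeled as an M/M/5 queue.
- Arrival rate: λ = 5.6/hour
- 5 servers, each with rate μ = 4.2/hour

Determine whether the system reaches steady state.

Stability requires ρ = λ/(cμ) < 1
ρ = 5.6/(5 × 4.2) = 5.6/21.00 = 0.2667
Since 0.2667 < 1, the system is STABLE.
The servers are busy 26.67% of the time.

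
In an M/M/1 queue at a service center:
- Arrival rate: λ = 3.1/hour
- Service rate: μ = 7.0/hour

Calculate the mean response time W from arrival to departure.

First, compute utilization: ρ = λ/μ = 3.1/7.0 = 0.4429
For M/M/1: W = 1/(μ-λ)
W = 1/(7.0-3.1) = 1/3.90
W = 0.2564 hours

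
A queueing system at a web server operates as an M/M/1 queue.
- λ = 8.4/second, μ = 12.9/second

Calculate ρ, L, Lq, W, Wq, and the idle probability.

Step 1: ρ = λ/μ = 8.4/12.9 = 0.6512
Step 2: L = λ/(μ-λ) = 8.4/4.50 = 1.8667
Step 3: Lq = λ²/(μ(μ-λ)) = 70.56/(12.9×4.50) = 1.2155
Step 4: W = 1/(μ-λ) = 1/4.50 = 0.222222
Step 5: Wq = λ/(μ(μ-λ)) = 8.4/(12.9×4.50) = 0.1447
Step 6: P(0) = 1-ρ = 0.3488
Verify: L = λW = 8.4×0.222222 = 1.8667 ✔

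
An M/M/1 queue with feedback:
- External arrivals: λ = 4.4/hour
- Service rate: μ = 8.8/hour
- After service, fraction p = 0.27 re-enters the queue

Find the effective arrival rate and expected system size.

Effective arrival rate: λ_eff = λ/(1-p) = 4.4/(1-0.27) = 4.4/0.73 = 6.0274
ρ = λ_eff/μ = 6.0274/8.8 = 0.68493
L = ρ/(1-ρ) = 0.68493/(1-0.68493) = 2.1739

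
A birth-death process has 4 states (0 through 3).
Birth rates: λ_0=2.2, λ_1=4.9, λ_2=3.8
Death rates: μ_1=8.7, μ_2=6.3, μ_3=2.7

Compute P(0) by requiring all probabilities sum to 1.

Ratios P(n)/P(0) = (λ₀···λₙ₋₁)/(μ₁···μₙ):
P(1)/P(0) = (2.2)/(8.7) = 0.25287
P(2)/P(0) = (2.2×4.9)/(8.7×6.3) = 0.19668
P(3)/P(0) = (2.2×4.9×3.8)/(8.7×6.3×2.7) = 0.27681

Normalization: ∑ P(n) = 1
P(0) × (1.0000 + 0.25287 + 0.19668 + 0.27681) = 1
P(0) × 1.72636 = 1
P(0) = 1/1.72636 = 0.5793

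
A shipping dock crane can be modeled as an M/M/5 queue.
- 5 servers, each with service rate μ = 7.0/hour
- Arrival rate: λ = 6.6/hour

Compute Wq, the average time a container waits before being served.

Traffic intensity: ρ = λ/(cμ) = 6.6/(5×7.0) = 0.1886
Since ρ = 0.1886 < 1, system is stable.
Offered load a = λ/μ = cρ = 6.6/7.0 = 0.9429
P₀ = [ Σₙ₌₀^4 aⁿ/n! + a^5/(5!(1-ρ)) ]⁻¹
Σ = a^0/0! + a^1/1! + a^2/2! + a^3/3! + a^4/4! = 1.0000 + 0.9429 + 0.4445 + 0.1397 + 0.03293 = 2.5600
a^5/(5!(1-ρ)) = 0.7451/(120 × 0.8114) = 0.007652
P₀ = 1/(2.5600 + 0.007652) = 0.3895
Lq = P₀·a^5·ρ / (5!(1-ρ)²) = 0.38947 × 0.74513 × 0.18857 / (120 × 0.65842) = 0.0006926
Wq = Lq/λ = 0.0006926/6.6 = 0.0001049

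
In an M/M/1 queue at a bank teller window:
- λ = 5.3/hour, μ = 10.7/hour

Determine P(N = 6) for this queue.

ρ = λ/μ = 5.3/10.7 = 0.49533
P(n) = (1-ρ)ρⁿ
P(6) = (1-0.49533) × 0.49533^6
P(6) = 0.5047 × 0.01477
P(6) = 0.007454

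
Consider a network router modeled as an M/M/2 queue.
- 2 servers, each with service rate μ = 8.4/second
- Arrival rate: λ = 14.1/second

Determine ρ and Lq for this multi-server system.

Traffic intensity: ρ = λ/(cμ) = 14.1/(2×8.4) = 0.8393
Since ρ = 0.8393 < 1, system is stable.
Offered load a = λ/μ = cρ = 14.1/8.4 = 1.6786
P₀ = [ Σₙ₌₀^1 aⁿ/n! + a^2/(2!(1-ρ)) ]⁻¹
Σ = a^0/0! + a^1/1! = 1.0000 + 1.6786 = 2.6786
a^2/(2!(1-ρ)) = 2.81760/(2 × 0.160714) = 8.7659
P₀ = 1/(2.6786 + 8.7659) = 0.08738
Lq = P₀·a^2·ρ / (2!(1-ρ)²) = 0.087379 × 2.8176 × 0.83929 / (2 × 0.025829) = 4.0000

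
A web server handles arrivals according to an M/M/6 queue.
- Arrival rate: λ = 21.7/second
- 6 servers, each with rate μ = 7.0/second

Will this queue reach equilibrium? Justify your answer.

Stability requires ρ = λ/(cμ) < 1
ρ = 21.7/(6 × 7.0) = 21.7/42.00 = 0.5167
Since 0.5167 < 1, the system is STABLE.
The servers are busy 51.67% of the time.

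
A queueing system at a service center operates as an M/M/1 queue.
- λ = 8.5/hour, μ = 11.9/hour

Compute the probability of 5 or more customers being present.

ρ = λ/μ = 8.5/11.9 = 0.71429
P(N ≥ n) = ρⁿ
P(N ≥ 5) = 0.71429^5
P(N ≥ 5) = 0.1859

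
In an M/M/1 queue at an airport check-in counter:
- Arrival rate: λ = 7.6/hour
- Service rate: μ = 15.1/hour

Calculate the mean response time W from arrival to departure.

First, compute utilization: ρ = λ/μ = 7.6/15.1 = 0.5033
For M/M/1: W = 1/(μ-λ)
W = 1/(15.1-7.6) = 1/7.50
W = 0.1333 hours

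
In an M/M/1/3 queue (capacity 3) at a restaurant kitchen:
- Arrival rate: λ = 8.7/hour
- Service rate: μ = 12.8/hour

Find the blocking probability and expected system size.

ρ = λ/μ = 8.7/12.8 = 0.67969
P₀ = (1-ρ)/(1-ρ^(K+1)) = (1-0.67969)/(1-0.67969^4) = 0.3203/0.7866 = 0.4072
P_K = P₀×ρ^K = 0.4072 × 0.67969^3 = 0.4072 × 0.3140 = 0.1279
Blocking probability P_3 = 0.1279 (12.79%)
L = ρ[1 - (K+1)ρ^K + Kρ^(K+1)] / [(1-ρ)(1-ρ^(K+1))]
L = 0.67969 × (1 - 4×0.31400 + 3×0.21342) / ((1 - 0.67969) × (1 - 0.21342)) = 1.0366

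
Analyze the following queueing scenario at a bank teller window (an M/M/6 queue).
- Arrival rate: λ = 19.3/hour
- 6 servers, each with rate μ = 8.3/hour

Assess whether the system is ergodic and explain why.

Stability requires ρ = λ/(cμ) < 1
ρ = 19.3/(6 × 8.3) = 19.3/49.80 = 0.3876
Since 0.3876 < 1, the system is STABLE.
The servers are busy 38.76% of the time.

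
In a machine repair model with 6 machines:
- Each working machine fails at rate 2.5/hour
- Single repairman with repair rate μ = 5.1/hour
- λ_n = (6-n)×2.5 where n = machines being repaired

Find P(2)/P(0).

P(2)/P(0) = ∏_{i=0}^{2-1} λ_i/μ_{i+1}
= (6-0)×2.5/5.1 × (6-1)×2.5/5.1
= 7.2088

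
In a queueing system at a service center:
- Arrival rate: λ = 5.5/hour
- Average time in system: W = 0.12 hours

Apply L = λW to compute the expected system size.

Little's Law: L = λW
L = 5.5 × 0.12 = 0.6600 customers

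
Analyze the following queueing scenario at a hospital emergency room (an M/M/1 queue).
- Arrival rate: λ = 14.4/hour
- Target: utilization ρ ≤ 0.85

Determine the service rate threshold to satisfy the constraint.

ρ = λ/μ, so μ = λ/ρ
μ ≥ 14.4/0.85 = 16.9412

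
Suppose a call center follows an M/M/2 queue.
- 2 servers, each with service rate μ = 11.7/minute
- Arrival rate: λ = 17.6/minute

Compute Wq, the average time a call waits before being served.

Traffic intensity: ρ = λ/(cμ) = 17.6/(2×11.7) = 0.7521
Since ρ = 0.7521 < 1, system is stable.
Offered load a = λ/μ = cρ = 17.6/11.7 = 1.5043
P₀ = [ Σₙ₌₀^1 aⁿ/n! + a^2/(2!(1-ρ)) ]⁻¹
Σ = a^0/0! + a^1/1! = 1.0000 + 1.5043 = 2.5043
a^2/(2!(1-ρ)) = 2.2628/(2 × 0.24786) = 4.5647
P₀ = 1/(2.5043 + 4.5647) = 0.1415
Lq = P₀·a^2·ρ / (2!(1-ρ)²) = 0.141463 × 2.26284 × 0.752137 / (2 × 0.0614362) = 1.9595
Wq = Lq/λ = 1.9595/17.6 = 0.1113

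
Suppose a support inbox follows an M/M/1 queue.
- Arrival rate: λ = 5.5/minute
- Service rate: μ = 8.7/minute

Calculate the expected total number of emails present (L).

ρ = λ/μ = 5.5/8.7 = 0.6322
For M/M/1: L = λ/(μ-λ)
L = 5.5/(8.7-5.5) = 5.5/3.20
L = 1.7188 emails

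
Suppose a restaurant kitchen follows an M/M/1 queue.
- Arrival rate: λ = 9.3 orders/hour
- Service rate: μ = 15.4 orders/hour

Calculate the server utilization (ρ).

Server utilization: ρ = λ/μ
ρ = 9.3/15.4 = 0.6039
The server is busy 60.39% of the time.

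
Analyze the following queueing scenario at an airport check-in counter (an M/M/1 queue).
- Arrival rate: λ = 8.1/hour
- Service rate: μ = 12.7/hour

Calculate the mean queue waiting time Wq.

First, compute utilization: ρ = λ/μ = 8.1/12.7 = 0.6378
For M/M/1: Wq = λ/(μ(μ-λ))
Wq = 8.1/(12.7 × (12.7-8.1))
Wq = 8.1/(12.7 × 4.60)
Wq = 0.1387 hours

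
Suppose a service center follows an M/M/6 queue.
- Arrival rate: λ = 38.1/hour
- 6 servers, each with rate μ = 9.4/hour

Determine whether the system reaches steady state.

Stability requires ρ = λ/(cμ) < 1
ρ = 38.1/(6 × 9.4) = 38.1/56.40 = 0.6755
Since 0.6755 < 1, the system is STABLE.
The servers are busy 67.55% of the time.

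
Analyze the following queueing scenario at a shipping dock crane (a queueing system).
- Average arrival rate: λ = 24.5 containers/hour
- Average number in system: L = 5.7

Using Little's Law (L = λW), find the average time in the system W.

Little's Law: L = λW, so W = L/λ
W = 5.7/24.5 = 0.2327 hours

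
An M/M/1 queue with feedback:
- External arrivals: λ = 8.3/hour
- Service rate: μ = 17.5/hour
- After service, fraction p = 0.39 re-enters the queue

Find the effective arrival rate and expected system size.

Effective arrival rate: λ_eff = λ/(1-p) = 8.3/(1-0.39) = 8.3/0.61 = 13.60656
ρ = λ_eff/μ = 13.60656/17.5 = 0.777518
L = ρ/(1-ρ) = 0.777518/(1-0.777518) = 3.4947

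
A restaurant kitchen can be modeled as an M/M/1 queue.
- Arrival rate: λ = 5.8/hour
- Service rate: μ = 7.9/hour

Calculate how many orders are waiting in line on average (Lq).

ρ = λ/μ = 5.8/7.9 = 0.7342
For M/M/1: Lq = λ²/(μ(μ-λ))
Lq = 33.64/(7.9 × 2.10)
Lq = 2.0277 orders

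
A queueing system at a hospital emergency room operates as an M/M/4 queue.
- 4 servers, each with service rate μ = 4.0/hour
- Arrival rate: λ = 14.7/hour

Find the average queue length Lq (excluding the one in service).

Traffic intensity: ρ = λ/(cμ) = 14.7/(4×4.0) = 0.9187
Since ρ = 0.9187 < 1, system is stable.
Offered load a = λ/μ = cρ = 14.7/4.0 = 3.6750
P₀ = [ Σₙ₌₀^3 aⁿ/n! + a^4/(4!(1-ρ)) ]⁻¹
Σ = a^0/0! + a^1/1! + a^2/2! + a^3/3! = 1.0000 + 3.6750 + 6.7528 + 8.2722 = 19.7000
a^4/(4!(1-ρ)) = 182.4019/(24 × 0.08125) = 93.5394
P₀ = 1/(19.7000 + 93.5394) = 0.008831
Lq = P₀·a^4·ρ / (4!(1-ρ)²) = 0.00883084 × 182.4019 × 0.918750 / (24 × 0.00660156) = 9.3405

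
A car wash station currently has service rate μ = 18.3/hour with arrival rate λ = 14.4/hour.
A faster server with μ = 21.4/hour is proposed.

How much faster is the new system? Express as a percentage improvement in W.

System 1: ρ₁ = 14.4/18.3 = 0.7869, W₁ = 1/(18.3-14.4) = 0.256410
System 2: ρ₂ = 14.4/21.4 = 0.6729, W₂ = 1/(21.4-14.4) = 0.142857
Improvement: (W₁-W₂)/W₁ = (0.256410-0.142857)/0.256410 = 44.29%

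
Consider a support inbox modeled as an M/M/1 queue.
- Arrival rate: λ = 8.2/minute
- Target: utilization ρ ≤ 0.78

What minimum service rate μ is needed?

ρ = λ/μ, so μ = λ/ρ
μ ≥ 8.2/0.78 = 10.5128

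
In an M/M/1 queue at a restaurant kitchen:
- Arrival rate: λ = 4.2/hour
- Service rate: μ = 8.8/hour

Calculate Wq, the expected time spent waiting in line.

First, compute utilization: ρ = λ/μ = 4.2/8.8 = 0.4773
For M/M/1: Wq = λ/(μ(μ-λ))
Wq = 4.2/(8.8 × (8.8-4.2))
Wq = 4.2/(8.8 × 4.60)
Wq = 0.1038 hours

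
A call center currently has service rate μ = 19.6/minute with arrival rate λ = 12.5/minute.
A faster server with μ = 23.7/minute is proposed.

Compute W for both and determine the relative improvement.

System 1: ρ₁ = 12.5/19.6 = 0.6378, W₁ = 1/(19.6-12.5) = 0.14085
System 2: ρ₂ = 12.5/23.7 = 0.5274, W₂ = 1/(23.7-12.5) = 0.089286
Improvement: (W₁-W₂)/W₁ = (0.14085-0.089286)/0.14085 = 36.61%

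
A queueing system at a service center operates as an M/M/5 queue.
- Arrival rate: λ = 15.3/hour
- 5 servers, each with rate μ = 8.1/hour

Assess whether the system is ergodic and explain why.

Stability requires ρ = λ/(cμ) < 1
ρ = 15.3/(5 × 8.1) = 15.3/40.50 = 0.3778
Since 0.3778 < 1, the system is STABLE.
The servers are busy 37.78% of the time.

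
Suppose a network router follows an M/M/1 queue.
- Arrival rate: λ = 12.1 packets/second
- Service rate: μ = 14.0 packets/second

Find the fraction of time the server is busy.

Server utilization: ρ = λ/μ
ρ = 12.1/14.0 = 0.8643
The server is busy 86.43% of the time.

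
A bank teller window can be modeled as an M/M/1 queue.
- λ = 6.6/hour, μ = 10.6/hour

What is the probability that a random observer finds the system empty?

ρ = λ/μ = 6.6/10.6 = 0.6226
P(0) = 1 - ρ = 1 - 0.6226 = 0.3774
The server is idle 37.74% of the time.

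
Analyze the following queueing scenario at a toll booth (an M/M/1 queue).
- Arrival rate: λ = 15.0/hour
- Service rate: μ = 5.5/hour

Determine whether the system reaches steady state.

Stability requires ρ = λ/(cμ) < 1
ρ = 15.0/(1 × 5.5) = 15.0/5.50 = 2.7273
Since 2.7273 ≥ 1, the system is UNSTABLE.
Queue grows without bound. Need μ > λ = 15.0.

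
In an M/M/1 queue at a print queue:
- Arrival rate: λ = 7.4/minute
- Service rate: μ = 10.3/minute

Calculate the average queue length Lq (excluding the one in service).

ρ = λ/μ = 7.4/10.3 = 0.7184
For M/M/1: Lq = λ²/(μ(μ-λ))
Lq = 54.76/(10.3 × 2.90)
Lq = 1.8333 jobs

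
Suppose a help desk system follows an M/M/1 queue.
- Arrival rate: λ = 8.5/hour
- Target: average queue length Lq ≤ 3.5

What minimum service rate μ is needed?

For M/M/1: Lq = λ²/(μ(μ-λ))
Need Lq ≤ 3.5, i.e. μ(μ-λ) ≥ λ²/3.5
μ² - 8.5μ - 72.25/3.5 ≥ 0  →  μ² - 8.5μ - 20.64286 ≥ 0
Quadratic formula (positive root): μ = [λ + √(λ² + 4×20.64286)]/2
Discriminant: 72.25 + 4×20.64286 = 154.8214, √154.8214 = 12.4427
μ ≥ (8.5 + 12.4427)/2 = 10.4714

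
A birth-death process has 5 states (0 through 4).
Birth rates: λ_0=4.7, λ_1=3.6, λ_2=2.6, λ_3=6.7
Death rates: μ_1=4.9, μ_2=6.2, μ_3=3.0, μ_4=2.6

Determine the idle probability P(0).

Ratios P(n)/P(0) = (λ₀···λₙ₋₁)/(μ₁···μₙ):
P(1)/P(0) = (4.7)/(4.9) = 0.959184
P(2)/P(0) = (4.7×3.6)/(4.9×6.2) = 0.556945
P(3)/P(0) = (4.7×3.6×2.6)/(4.9×6.2×3.0) = 0.482686
P(4)/P(0) = (4.7×3.6×2.6×6.7)/(4.9×6.2×3.0×2.6) = 1.24384

Normalization: ∑ P(n) = 1
P(0) × (1.00000 + 0.959184 + 0.556945 + 0.482686 + 1.24384) = 1
P(0) × 4.2427 = 1
P(0) = 1/4.2427 = 0.2357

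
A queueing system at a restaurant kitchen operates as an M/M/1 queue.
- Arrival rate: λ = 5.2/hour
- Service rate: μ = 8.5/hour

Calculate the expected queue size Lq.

ρ = λ/μ = 5.2/8.5 = 0.6118
For M/M/1: Lq = λ²/(μ(μ-λ))
Lq = 27.04/(8.5 × 3.30)
Lq = 0.9640 orders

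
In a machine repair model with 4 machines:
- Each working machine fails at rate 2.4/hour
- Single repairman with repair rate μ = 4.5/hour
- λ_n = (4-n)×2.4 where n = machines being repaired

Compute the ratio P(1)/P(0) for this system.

P(1)/P(0) = ∏_{i=0}^{1-1} λ_i/μ_{i+1}
= (4-0)×2.4/4.5
= 2.1333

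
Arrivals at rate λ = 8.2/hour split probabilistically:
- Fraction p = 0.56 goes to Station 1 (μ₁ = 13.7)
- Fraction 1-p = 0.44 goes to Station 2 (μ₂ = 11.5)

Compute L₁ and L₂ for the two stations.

Effective rates: λ₁ = 8.2×0.56 = 4.592, λ₂ = 8.2×0.44 = 3.608
Station 1: ρ₁ = 4.592/13.7 = 0.3352, L₁ = ρ₁/(1-ρ₁) = 0.3352/(1-0.3352) = 0.5042
Station 2: ρ₂ = 3.608/11.5 = 0.31374, L₂ = ρ₂/(1-ρ₂) = 0.31374/(1-0.31374) = 0.4572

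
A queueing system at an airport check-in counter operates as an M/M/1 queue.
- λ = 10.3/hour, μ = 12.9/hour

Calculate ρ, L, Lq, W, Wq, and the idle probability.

Step 1: ρ = λ/μ = 10.3/12.9 = 0.7984
Step 2: L = λ/(μ-λ) = 10.3/2.60 = 3.9615
Step 3: Lq = λ²/(μ(μ-λ)) = 106.09/(12.9×2.60) = 3.1631
Step 4: W = 1/(μ-λ) = 1/2.60 = 0.384615
Step 5: Wq = λ/(μ(μ-λ)) = 10.3/(12.9×2.60) = 0.3071
Step 6: P(0) = 1-ρ = 0.2016
Verify: L = λW = 10.3×0.384615 = 3.9615 ✔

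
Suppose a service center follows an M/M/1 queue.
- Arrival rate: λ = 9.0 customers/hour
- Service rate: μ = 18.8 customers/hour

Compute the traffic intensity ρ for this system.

Server utilization: ρ = λ/μ
ρ = 9.0/18.8 = 0.4787
The server is busy 47.87% of the time.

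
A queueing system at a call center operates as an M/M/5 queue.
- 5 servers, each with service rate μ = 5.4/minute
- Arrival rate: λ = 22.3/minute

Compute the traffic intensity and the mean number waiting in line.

Traffic intensity: ρ = λ/(cμ) = 22.3/(5×5.4) = 0.8259
Since ρ = 0.8259 < 1, system is stable.
Offered load a = λ/μ = cρ = 22.3/5.4 = 4.1296
P₀ = [ Σₙ₌₀^4 aⁿ/n! + a^5/(5!(1-ρ)) ]⁻¹
Σ = a^0/0! + a^1/1! + a^2/2! + a^3/3! + a^4/4! = 1.0000 + 4.1296 + 8.5269 + 11.7377 + 12.1181 = 37.5123
a^5/(5!(1-ρ)) = 1201.0346/(120 × 0.1740741) = 57.4963
P₀ = 1/(37.5123 + 57.4963) = 0.01053
Lq = P₀·a^5·ρ / (5!(1-ρ)²) = 0.0105254 × 1201.0346 × 0.825926 / (120 × 0.0303018) = 2.8713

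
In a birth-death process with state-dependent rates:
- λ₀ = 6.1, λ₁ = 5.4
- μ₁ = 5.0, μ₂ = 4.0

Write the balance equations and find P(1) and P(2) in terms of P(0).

Balance equations:
State 0: λ₀P₀ = μ₁P₁ → P₁ = (λ₀/μ₁)P₀ = (6.1/5.0)P₀ = 1.2200P₀
State 1: P₂ = (λ₀λ₁)/(μ₁μ₂)P₀ = (6.1×5.4)/(5.0×4.0)P₀ = 1.6470P₀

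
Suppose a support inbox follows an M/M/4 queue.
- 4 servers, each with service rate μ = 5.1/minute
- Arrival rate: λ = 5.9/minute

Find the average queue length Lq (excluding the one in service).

Traffic intensity: ρ = λ/(cμ) = 5.9/(4×5.1) = 0.2892
Since ρ = 0.2892 < 1, system is stable.
Offered load a = λ/μ = cρ = 5.9/5.1 = 1.1569
P₀ = [ Σₙ₌₀^3 aⁿ/n! + a^4/(4!(1-ρ)) ]⁻¹
Σ = a^0/0! + a^1/1! + a^2/2! + a^3/3! = 1.0000 + 1.1569 + 0.6692 + 0.2580 = 3.0841
a^4/(4!(1-ρ)) = 1.7911/(24 × 0.7108) = 0.1050
P₀ = 1/(3.0841 + 0.1050) = 0.3136
Lq = P₀·a^4·ρ / (4!(1-ρ)²) = 0.3136 × 1.7911 × 0.2892 / (24 × 0.5052) = 0.01340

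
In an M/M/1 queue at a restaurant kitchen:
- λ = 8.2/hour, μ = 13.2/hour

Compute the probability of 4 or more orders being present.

ρ = λ/μ = 8.2/13.2 = 0.6212
P(N ≥ n) = ρⁿ
P(N ≥ 4) = 0.6212^4
P(N ≥ 4) = 0.1489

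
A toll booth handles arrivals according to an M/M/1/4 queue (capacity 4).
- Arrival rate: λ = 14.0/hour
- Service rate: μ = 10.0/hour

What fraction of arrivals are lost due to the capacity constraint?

ρ = λ/μ = 14.0/10.0 = 1.4000
P₀ = (1-ρ)/(1-ρ^(K+1)) = (1-1.4000)/(1-1.4000^5) = -0.4000/-4.3782 = 0.09136
P_K = P₀×ρ^K = 0.09136 × 1.4000^4 = 0.09136 × 3.8416 = 0.3510
Blocking probability = 35.10%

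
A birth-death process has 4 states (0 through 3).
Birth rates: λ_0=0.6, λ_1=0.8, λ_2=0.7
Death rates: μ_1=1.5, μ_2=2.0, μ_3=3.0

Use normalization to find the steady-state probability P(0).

Ratios P(n)/P(0) = (λ₀···λₙ₋₁)/(μ₁···μₙ):
P(1)/P(0) = (0.6)/(1.5) = 0.4000
P(2)/P(0) = (0.6×0.8)/(1.5×2.0) = 0.1600
P(3)/P(0) = (0.6×0.8×0.7)/(1.5×2.0×3.0) = 0.03733

Normalization: ∑ P(n) = 1
P(0) × (1.0000 + 0.4000 + 0.1600 + 0.03733) = 1
P(0) × 1.59733 = 1
P(0) = 1/1.59733 = 0.6260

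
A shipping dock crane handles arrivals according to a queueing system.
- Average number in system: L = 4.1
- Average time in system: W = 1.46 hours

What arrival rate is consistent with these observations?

Little's Law: L = λW, so λ = L/W
λ = 4.1/1.46 = 2.8082 containers/hour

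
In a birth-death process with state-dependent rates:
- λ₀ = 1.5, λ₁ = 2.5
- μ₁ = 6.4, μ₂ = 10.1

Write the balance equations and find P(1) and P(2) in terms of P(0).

Balance equations:
State 0: λ₀P₀ = μ₁P₁ → P₁ = (λ₀/μ₁)P₀ = (1.5/6.4)P₀ = 0.2344P₀
State 1: P₂ = (λ₀λ₁)/(μ₁μ₂)P₀ = (1.5×2.5)/(6.4×10.1)P₀ = 0.05801P₀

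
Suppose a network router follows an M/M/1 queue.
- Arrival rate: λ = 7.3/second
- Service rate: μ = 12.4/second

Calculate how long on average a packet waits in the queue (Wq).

First, compute utilization: ρ = λ/μ = 7.3/12.4 = 0.5887
For M/M/1: Wq = λ/(μ(μ-λ))
Wq = 7.3/(12.4 × (12.4-7.3))
Wq = 7.3/(12.4 × 5.10)
Wq = 0.1154 seconds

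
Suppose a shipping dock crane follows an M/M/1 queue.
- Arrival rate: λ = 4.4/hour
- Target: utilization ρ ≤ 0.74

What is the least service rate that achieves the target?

ρ = λ/μ, so μ = λ/ρ
μ ≥ 4.4/0.74 = 5.9459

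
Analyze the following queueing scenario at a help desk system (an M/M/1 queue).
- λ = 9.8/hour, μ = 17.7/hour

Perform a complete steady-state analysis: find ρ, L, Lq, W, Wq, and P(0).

Step 1: ρ = λ/μ = 9.8/17.7 = 0.5537
Step 2: L = λ/(μ-λ) = 9.8/7.90 = 1.2405
Step 3: Lq = λ²/(μ(μ-λ)) = 96.04/(17.7×7.90) = 0.6868
Step 4: W = 1/(μ-λ) = 1/7.90 = 0.12658
Step 5: Wq = λ/(μ(μ-λ)) = 9.8/(17.7×7.90) = 0.07009
Step 6: P(0) = 1-ρ = 0.4463
Verify: L = λW = 9.8×0.12658 = 1.2405 ✔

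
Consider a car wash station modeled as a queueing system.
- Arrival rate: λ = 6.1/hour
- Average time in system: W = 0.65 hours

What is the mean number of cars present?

Little's Law: L = λW
L = 6.1 × 0.65 = 3.9650 cars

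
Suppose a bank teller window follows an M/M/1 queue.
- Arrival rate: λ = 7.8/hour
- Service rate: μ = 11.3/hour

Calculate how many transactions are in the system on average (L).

ρ = λ/μ = 7.8/11.3 = 0.6903
For M/M/1: L = λ/(μ-λ)
L = 7.8/(11.3-7.8) = 7.8/3.50
L = 2.2286 transactions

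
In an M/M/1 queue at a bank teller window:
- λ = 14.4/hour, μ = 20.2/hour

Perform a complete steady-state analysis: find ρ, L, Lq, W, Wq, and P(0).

Step 1: ρ = λ/μ = 14.4/20.2 = 0.7129
Step 2: L = λ/(μ-λ) = 14.4/5.80 = 2.4828
Step 3: Lq = λ²/(μ(μ-λ)) = 207.36/(20.2×5.80) = 1.7699
Step 4: W = 1/(μ-λ) = 1/5.80 = 0.172414
Step 5: Wq = λ/(μ(μ-λ)) = 14.4/(20.2×5.80) = 0.1229
Step 6: P(0) = 1-ρ = 0.2871
Verify: L = λW = 14.4×0.172414 = 2.4828 ✔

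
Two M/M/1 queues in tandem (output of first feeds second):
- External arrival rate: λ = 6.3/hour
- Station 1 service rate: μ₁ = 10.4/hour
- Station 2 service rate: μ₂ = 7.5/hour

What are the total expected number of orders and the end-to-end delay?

By Jackson's theorem, each station behaves as independent M/M/1.
Station 1: ρ₁ = 6.3/10.4 = 0.6058, L₁ = ρ₁/(1-ρ₁) = λ/(μ₁-λ) = 6.3/4.10 = 1.5366
Station 2: ρ₂ = 6.3/7.5 = 0.8400, L₂ = ρ₂/(1-ρ₂) = λ/(μ₂-λ) = 6.3/1.20 = 5.2500
Total: L = L₁ + L₂ = 1.5366 + 5.2500 = 6.7866
W = L/λ = 6.7866/6.3 = 1.0772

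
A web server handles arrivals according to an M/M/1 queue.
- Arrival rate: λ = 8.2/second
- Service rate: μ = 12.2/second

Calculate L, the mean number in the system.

ρ = λ/μ = 8.2/12.2 = 0.6721
For M/M/1: L = λ/(μ-λ)
L = 8.2/(12.2-8.2) = 8.2/4.00
L = 2.0500 requests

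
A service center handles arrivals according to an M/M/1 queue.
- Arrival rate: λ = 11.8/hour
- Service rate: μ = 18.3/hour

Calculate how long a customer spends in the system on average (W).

First, compute utilization: ρ = λ/μ = 11.8/18.3 = 0.6448
For M/M/1: W = 1/(μ-λ)
W = 1/(18.3-11.8) = 1/6.50
W = 0.1538 hours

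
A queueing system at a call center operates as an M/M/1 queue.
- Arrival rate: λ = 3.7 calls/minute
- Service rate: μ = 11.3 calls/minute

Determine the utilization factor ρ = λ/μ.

Server utilization: ρ = λ/μ
ρ = 3.7/11.3 = 0.3274
The server is busy 32.74% of the time.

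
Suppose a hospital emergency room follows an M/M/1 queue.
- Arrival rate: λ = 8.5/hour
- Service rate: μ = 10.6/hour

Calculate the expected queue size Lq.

ρ = λ/μ = 8.5/10.6 = 0.8019
For M/M/1: Lq = λ²/(μ(μ-λ))
Lq = 72.25/(10.6 × 2.10)
Lq = 3.2457 patients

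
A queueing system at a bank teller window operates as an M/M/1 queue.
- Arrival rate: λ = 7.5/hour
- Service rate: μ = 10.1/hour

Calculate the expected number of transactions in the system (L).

ρ = λ/μ = 7.5/10.1 = 0.7426
For M/M/1: L = λ/(μ-λ)
L = 7.5/(10.1-7.5) = 7.5/2.60
L = 2.8846 transactions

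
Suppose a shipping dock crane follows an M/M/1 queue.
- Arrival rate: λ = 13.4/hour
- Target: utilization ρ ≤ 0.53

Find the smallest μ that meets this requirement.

ρ = λ/μ, so μ = λ/ρ
μ ≥ 13.4/0.53 = 25.2830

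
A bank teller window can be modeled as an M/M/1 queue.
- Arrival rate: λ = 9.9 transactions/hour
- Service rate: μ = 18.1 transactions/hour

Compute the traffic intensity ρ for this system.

Server utilization: ρ = λ/μ
ρ = 9.9/18.1 = 0.5470
The server is busy 54.70% of the time.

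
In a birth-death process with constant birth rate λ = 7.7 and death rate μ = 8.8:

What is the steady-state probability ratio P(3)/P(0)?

For constant rates: P(n)/P(0) = (λ/μ)^n
P(3)/P(0) = (7.7/8.8)^3 = 0.8750^3 = 0.6699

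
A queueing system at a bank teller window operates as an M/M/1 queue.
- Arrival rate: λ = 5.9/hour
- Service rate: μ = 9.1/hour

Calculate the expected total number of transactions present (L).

ρ = λ/μ = 5.9/9.1 = 0.6484
For M/M/1: L = λ/(μ-λ)
L = 5.9/(9.1-5.9) = 5.9/3.20
L = 1.8438 transactions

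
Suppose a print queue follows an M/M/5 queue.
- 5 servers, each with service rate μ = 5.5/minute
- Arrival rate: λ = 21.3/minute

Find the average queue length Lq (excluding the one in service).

Traffic intensity: ρ = λ/(cμ) = 21.3/(5×5.5) = 0.7745
Since ρ = 0.7745 < 1, system is stable.
Offered load a = λ/μ = cρ = 21.3/5.5 = 3.8727
P₀ = [ Σₙ₌₀^4 aⁿ/n! + a^5/(5!(1-ρ)) ]⁻¹
Σ = a^0/0! + a^1/1! + a^2/2! + a^3/3! + a^4/4! = 1.00000 + 3.87273 + 7.49901 + 9.68054 + 9.37252 = 31.4248
a^5/(5!(1-ρ)) = 871.1332/(120 × 0.225455) = 32.1991
P₀ = 1/(31.4248 + 32.1991) = 0.01572
Lq = P₀·a^5·ρ / (5!(1-ρ)²) = 0.015717 × 871.1332 × 0.77455 / (120 × 0.050830) = 1.7386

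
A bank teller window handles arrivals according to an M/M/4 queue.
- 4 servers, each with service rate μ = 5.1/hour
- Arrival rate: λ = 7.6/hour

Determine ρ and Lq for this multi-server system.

Traffic intensity: ρ = λ/(cμ) = 7.6/(4×5.1) = 0.3725
Since ρ = 0.3725 < 1, system is stable.
Offered load a = λ/μ = cρ = 7.6/5.1 = 1.4902
P₀ = [ Σₙ₌₀^3 aⁿ/n! + a^4/(4!(1-ρ)) ]⁻¹
Σ = a^0/0! + a^1/1! + a^2/2! + a^3/3! = 1.00000 + 1.49020 + 1.11034 + 0.551543 = 4.1521
a^4/(4!(1-ρ)) = 4.9314/(24 × 0.6275) = 0.3275
P₀ = 1/(4.1521 + 0.3275) = 0.2232
Lq = P₀·a^4·ρ / (4!(1-ρ)²) = 0.22324 × 4.9314 × 0.37255 / (24 × 0.39369) = 0.04341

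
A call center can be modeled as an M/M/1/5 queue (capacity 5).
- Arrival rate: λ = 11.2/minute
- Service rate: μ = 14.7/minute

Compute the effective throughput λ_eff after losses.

ρ = λ/μ = 11.2/14.7 = 0.761905
P₀ = (1-ρ)/(1-ρ^(K+1)) = (1-0.761905)/(1-0.761905^6) = 0.2381/0.8044 = 0.2960
P_K = P₀×ρ^K = 0.29600 × 0.761905^5 = 0.29600 × 0.25675 = 0.07600
λ_eff = λ(1-P_K) = 11.2 × (1 - 0.07600) = 11.2 × 0.9240 = 10.3488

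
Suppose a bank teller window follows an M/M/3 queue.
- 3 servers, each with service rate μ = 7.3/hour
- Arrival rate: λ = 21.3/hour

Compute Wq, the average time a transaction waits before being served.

Traffic intensity: ρ = λ/(cμ) = 21.3/(3×7.3) = 0.9726
Since ρ = 0.9726 < 1, system is stable.
Offered load a = λ/μ = cρ = 21.3/7.3 = 2.9178
P₀ = [ Σₙ₌₀^2 aⁿ/n! + a^3/(3!(1-ρ)) ]⁻¹
Σ = a^0/0! + a^1/1! + a^2/2! = 1.0000 + 2.9178 + 4.2568 = 8.1746
a^3/(3!(1-ρ)) = 24.8411/(6 × 0.0273973) = 151.1165
P₀ = 1/(8.1746 + 151.1165) = 0.006278
Lq = P₀·a^3·ρ / (3!(1-ρ)²) = 0.00627781 × 24.8411 × 0.972603 / (6 × 0.000750610) = 33.6782
Wq = Lq/λ = 33.6782/21.3 = 1.5811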